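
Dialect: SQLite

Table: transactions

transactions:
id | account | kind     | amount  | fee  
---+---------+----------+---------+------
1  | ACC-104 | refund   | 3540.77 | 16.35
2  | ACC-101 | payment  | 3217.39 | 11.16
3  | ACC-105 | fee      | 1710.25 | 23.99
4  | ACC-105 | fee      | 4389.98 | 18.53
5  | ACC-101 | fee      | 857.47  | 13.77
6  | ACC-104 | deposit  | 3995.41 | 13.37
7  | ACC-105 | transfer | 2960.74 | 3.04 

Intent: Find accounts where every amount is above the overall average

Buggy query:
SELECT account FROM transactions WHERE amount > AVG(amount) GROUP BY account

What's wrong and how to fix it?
Bug: AVG() is an aggregate; it can't sit directly in WHERE

Fix: Use a subquery for AVG and a HAVING MIN(...) filter so the condition holds for every row in the group

Corrected query:
SELECT account FROM transactions GROUP BY account HAVING MIN(amount) > (SELECT AVG(amount) FROM transactions)

Result:
account
-------
ACC-104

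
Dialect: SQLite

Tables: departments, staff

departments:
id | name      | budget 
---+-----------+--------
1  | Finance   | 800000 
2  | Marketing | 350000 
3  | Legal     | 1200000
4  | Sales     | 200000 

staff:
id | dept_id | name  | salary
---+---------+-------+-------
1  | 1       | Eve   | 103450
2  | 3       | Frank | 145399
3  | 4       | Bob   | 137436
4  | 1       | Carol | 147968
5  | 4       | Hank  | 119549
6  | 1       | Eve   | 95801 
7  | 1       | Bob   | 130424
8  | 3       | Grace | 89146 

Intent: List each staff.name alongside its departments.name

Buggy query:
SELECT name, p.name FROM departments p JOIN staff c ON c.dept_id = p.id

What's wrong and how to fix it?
Bug: 'name' exists in both joined tables, so the database can't tell which one is meant

Fix: Prefix ambiguous columns with the table alias

Corrected query:
SELECT c.name, p.name FROM departments p JOIN staff c ON c.dept_id = p.id

Result:
name  | name   
------+--------
Eve   | Finance
Frank | Legal  
Bob   | Sales  
Carol | Finance
Hank  | Sales  
Eve   | Finance
Bob   | Finance
Grace | Legal  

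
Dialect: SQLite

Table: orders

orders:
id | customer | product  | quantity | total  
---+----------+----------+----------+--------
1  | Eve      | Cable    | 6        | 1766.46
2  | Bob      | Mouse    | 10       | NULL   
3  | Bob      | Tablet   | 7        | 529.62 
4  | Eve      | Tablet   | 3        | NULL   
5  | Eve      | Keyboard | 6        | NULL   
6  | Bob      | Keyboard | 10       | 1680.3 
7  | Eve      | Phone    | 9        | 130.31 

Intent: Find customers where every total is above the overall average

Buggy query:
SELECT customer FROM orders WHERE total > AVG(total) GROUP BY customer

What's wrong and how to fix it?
Bug: AVG() is an aggregate; it can't sit directly in WHERE

Fix: Compute the overall average in a scalar subquery and compare each group's MIN against it in HAVING

Corrected query:
SELECT customer FROM orders GROUP BY customer HAVING MIN(total) > (SELECT AVG(total) FROM orders)

Result:
(no rows)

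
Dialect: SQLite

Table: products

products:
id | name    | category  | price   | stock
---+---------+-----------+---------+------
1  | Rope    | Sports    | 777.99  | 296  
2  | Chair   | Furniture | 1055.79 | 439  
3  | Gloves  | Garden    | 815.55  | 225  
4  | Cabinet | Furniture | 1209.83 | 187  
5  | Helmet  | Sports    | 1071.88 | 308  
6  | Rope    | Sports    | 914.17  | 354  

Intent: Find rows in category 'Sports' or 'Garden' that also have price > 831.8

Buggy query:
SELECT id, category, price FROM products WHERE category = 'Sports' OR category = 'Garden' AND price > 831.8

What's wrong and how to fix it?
Bug: AND binds tighter than OR, so this parses as category = 'Sports' OR (category = 'Garden' AND price > 831.8)

Fix: Group the OR with parentheses (or use IN), then AND the threshold

Corrected query:
SELECT id, category, price FROM products WHERE (category = 'Sports' OR category = 'Garden') AND price > 831.8

Result:
id | category | price  
---+----------+--------
5  | Sports   | 1071.88
6  | Sports   | 914.17 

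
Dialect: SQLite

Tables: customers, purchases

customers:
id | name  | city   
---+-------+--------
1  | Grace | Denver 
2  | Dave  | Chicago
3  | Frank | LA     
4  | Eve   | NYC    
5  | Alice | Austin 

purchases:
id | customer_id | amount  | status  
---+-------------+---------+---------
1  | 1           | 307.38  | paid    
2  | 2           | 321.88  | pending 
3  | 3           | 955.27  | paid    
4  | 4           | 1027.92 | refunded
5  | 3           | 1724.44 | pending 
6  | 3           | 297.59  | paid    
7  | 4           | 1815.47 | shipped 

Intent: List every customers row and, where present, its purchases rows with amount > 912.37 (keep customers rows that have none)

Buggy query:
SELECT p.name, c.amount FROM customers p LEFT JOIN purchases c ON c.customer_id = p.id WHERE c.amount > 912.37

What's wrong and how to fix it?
Bug: A WHERE condition on the right-hand table after LEFT JOIN drops unmatched parents

Fix: Put 'c.amount > 912.37' in the JOIN's ON clause instead of WHERE

Corrected query:
SELECT p.name, c.amount FROM customers p LEFT JOIN purchases c ON c.customer_id = p.id AND c.amount > 912.37

Result:
name  | amount 
------+--------
Grace | NULL   
Dave  | NULL   
Frank | 955.27 
Frank | 1724.44
Eve   | 1027.92
Eve   | 1815.47
Alice | NULL   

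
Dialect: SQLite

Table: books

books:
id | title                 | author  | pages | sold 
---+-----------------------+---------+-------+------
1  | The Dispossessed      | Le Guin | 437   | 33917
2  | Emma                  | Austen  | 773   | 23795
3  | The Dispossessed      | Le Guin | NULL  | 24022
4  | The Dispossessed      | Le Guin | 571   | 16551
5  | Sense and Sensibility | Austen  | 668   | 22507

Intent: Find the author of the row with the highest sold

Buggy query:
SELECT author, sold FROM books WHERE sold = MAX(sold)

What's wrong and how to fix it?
Bug: MAX(sold) is an aggregate and cannot be used directly in WHERE

Fix: Wrap MAX in a scalar subquery so WHERE compares against a single value

Corrected query:
SELECT author, sold FROM books WHERE sold = (SELECT MAX(sold) FROM books)

Result:
author  | sold 
--------+------
Le Guin | 33917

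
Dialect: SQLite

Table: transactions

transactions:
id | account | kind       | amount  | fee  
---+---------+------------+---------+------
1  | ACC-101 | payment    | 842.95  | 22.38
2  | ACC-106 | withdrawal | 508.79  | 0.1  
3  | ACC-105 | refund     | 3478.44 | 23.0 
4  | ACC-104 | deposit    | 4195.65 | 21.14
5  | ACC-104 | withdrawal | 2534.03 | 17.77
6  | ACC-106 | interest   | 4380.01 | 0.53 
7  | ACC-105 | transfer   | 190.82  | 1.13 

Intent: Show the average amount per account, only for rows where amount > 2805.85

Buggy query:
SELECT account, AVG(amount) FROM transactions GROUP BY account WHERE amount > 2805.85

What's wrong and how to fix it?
Bug: Row-level WHERE must come before GROUP BY in the clause order

Fix: Place WHERE between FROM and GROUP BY

Corrected query:
SELECT account, AVG(amount) FROM transactions WHERE amount > 2805.85 GROUP BY account

Result:
account | AVG(amount)
--------+------------
ACC-104 | 4195.65    
ACC-105 | 3478.44    
ACC-106 | 4380.01    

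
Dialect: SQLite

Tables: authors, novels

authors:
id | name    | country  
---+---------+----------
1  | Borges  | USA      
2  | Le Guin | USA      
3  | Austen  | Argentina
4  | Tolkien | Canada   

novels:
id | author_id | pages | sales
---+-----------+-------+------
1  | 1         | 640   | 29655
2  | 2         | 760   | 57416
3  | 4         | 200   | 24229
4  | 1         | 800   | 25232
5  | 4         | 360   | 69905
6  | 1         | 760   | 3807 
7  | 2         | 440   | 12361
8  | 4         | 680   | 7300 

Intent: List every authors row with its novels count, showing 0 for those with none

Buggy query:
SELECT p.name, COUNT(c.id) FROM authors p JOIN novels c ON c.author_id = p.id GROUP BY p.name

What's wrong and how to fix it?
Bug: INNER JOIN drops authors rows that have no matching novels rows

Fix: Switch to LEFT JOIN to retain unmatched parent rows

Corrected query:
SELECT p.name, COUNT(c.id) FROM authors p LEFT JOIN novels c ON c.author_id = p.id GROUP BY p.name

Result:
name    | COUNT(c.id)
--------+------------
Austen  | 0          
Borges  | 3          
Le Guin | 2          
Tolkien | 3          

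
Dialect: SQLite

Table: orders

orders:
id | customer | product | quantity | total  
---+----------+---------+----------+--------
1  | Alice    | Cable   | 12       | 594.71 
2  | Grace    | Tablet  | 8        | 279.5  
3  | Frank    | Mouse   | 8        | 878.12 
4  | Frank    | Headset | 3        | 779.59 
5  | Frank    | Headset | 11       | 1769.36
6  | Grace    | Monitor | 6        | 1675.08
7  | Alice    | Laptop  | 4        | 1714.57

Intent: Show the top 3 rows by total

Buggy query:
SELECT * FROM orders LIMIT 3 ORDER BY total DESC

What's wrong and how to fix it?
Bug: ORDER BY cannot follow LIMIT; LIMIT is the final clause

Fix: Swap the clauses: ORDER BY first, then LIMIT

Corrected query:
SELECT * FROM orders ORDER BY total DESC LIMIT 3

Result:
id | customer | product | quantity | total  
---+----------+---------+----------+--------
5  | Frank    | Headset | 11       | 1769.36
7  | Alice    | Laptop  | 4        | 1714.57
6  | Grace    | Monitor | 6        | 1675.08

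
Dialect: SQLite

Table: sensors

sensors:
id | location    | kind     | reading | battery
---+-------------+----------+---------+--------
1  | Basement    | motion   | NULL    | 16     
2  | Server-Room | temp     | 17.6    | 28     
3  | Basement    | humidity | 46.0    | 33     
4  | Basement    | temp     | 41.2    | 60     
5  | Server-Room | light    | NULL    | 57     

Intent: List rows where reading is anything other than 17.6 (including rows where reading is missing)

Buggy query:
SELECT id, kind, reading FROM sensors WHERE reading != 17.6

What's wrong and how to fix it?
Bug: 'reading != 17.6' is unknown when reading is NULL, so NULL rows are silently excluded

Fix: Handle NULL separately with IS NULL alongside the inequality

Corrected query:
SELECT id, kind, reading FROM sensors WHERE reading != 17.6 OR reading IS NULL

Result:
id | kind     | reading
---+----------+--------
1  | motion   | NULL   
3  | humidity | 46     
4  | temp     | 41.2   
5  | light    | NULL   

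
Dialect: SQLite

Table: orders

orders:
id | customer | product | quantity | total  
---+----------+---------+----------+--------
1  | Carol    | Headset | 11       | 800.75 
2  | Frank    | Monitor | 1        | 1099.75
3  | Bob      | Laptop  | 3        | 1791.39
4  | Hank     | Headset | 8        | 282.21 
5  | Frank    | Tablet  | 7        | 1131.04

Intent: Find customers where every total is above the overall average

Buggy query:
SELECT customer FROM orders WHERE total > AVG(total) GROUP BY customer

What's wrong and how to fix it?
Bug: AVG() is an aggregate; it can't sit directly in WHERE

Fix: Compute the overall average in a scalar subquery and compare each group's MIN against it in HAVING

Corrected query:
SELECT customer FROM orders GROUP BY customer HAVING MIN(total) > (SELECT AVG(total) FROM orders)

Result:
customer
--------
Bob     
Frank   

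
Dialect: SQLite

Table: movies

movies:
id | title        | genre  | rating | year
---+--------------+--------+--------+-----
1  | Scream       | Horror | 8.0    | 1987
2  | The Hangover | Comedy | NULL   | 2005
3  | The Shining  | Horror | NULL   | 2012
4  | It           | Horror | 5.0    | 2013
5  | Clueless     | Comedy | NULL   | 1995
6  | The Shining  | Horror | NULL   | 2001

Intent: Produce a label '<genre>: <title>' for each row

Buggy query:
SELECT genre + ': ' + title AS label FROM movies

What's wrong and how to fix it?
Bug: SQLite uses || for string concatenation; + coerces text to numbers (yielding 0)

Fix: Use the || operator for string concatenation

Corrected query:
SELECT genre || ': ' || title AS label FROM movies

Result:
label               
--------------------
Horror: Scream      
Comedy: The Hangover
Horror: The Shining 
Horror: It          
Comedy: Clueless    
Horror: The Shining 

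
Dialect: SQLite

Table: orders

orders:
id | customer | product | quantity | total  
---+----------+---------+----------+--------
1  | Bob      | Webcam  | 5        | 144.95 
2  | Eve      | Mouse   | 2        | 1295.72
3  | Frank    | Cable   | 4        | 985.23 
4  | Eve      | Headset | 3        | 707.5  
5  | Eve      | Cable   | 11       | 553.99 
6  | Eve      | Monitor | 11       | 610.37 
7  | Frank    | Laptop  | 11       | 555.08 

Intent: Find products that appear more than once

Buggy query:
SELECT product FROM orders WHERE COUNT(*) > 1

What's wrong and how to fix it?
Bug: COUNT(*) is an aggregate and cannot be used in WHERE

Fix: Group first, then use HAVING for the count condition

Corrected query:
SELECT product FROM orders GROUP BY product HAVING COUNT(*) > 1

Result:
product
-------
Cable  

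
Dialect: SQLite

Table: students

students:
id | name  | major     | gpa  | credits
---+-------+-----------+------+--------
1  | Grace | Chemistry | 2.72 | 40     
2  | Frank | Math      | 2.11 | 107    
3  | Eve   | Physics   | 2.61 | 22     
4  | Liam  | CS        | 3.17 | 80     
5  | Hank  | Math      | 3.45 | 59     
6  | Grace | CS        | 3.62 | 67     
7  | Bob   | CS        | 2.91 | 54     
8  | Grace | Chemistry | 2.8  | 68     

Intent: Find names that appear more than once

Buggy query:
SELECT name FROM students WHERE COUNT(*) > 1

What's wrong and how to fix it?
Bug: COUNT(*) is an aggregate and cannot be used in WHERE

Fix: Group first, then use HAVING for the count condition

Corrected query:
SELECT name FROM students GROUP BY name HAVING COUNT(*) > 1

Result:
name 
-----
Grace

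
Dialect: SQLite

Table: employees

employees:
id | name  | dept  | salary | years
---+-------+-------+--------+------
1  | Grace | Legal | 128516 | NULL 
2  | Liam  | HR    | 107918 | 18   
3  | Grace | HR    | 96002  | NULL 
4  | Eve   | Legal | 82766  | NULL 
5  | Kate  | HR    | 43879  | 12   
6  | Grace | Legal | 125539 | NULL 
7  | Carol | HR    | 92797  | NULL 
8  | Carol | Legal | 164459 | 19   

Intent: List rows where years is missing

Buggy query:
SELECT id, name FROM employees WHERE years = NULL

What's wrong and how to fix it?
Bug: Comparing to NULL with '=' never matches; NULL = NULL is unknown, not true

Fix: Replace '= NULL' with 'IS NULL'

Corrected query:
SELECT id, name FROM employees WHERE years IS NULL

Result:
id | name 
---+------
1  | Grace
3  | Grace
4  | Eve  
6  | Grace
7  | Carol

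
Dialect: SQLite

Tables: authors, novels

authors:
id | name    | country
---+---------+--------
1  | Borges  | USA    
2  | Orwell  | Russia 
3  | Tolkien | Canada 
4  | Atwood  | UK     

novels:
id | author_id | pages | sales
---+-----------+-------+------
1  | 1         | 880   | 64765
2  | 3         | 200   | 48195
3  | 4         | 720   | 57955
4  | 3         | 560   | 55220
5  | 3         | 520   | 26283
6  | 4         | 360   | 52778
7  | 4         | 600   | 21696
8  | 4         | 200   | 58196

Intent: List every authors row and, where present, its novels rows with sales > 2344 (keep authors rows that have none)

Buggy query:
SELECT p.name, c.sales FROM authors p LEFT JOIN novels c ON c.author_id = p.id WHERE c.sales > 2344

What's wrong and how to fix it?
Bug: Filtering c.sales in WHERE discards the NULL rows produced by LEFT JOIN, turning it into an inner join

Fix: Put 'c.sales > 2344' in the JOIN's ON clause instead of WHERE

Corrected query:
SELECT p.name, c.sales FROM authors p LEFT JOIN novels c ON c.author_id = p.id AND c.sales > 2344

Result:
name    | sales
--------+------
Borges  | 64765
Orwell  | NULL 
Tolkien | 26283
Tolkien | 48195
Tolkien | 55220
Atwood  | 21696
Atwood  | 52778
Atwood  | 57955
Atwood  | 58196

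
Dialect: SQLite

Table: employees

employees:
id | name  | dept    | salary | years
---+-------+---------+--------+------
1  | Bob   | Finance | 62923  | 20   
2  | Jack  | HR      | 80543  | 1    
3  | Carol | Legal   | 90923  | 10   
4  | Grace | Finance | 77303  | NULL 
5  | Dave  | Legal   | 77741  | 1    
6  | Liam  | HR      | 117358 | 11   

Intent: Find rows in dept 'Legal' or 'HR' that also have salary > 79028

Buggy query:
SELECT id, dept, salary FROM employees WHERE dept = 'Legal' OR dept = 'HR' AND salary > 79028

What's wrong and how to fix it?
Bug: Without parentheses, AND is evaluated before OR, so the salary filter only applies to the 'HR' branch

Fix: Add parentheses around the OR so the AND applies to both alternatives

Corrected query:
SELECT id, dept, salary FROM employees WHERE (dept = 'Legal' OR dept = 'HR') AND salary > 79028

Result:
id | dept  | salary
---+-------+-------
2  | HR    | 80543 
3  | Legal | 90923 
6  | HR    | 117358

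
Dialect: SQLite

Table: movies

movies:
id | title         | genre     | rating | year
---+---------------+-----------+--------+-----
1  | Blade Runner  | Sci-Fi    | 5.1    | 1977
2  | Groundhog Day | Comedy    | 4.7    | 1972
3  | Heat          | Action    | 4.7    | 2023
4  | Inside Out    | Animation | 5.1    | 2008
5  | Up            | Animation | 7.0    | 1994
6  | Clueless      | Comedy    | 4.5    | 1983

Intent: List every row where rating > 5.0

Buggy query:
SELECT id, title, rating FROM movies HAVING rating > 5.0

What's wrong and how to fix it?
Bug: HAVING filters the output of aggregation, but this query has no GROUP BY and no aggregate functions, so SQLite rejects it (HAVING clause on a non-aggregate query); the condition here is per row

Fix: Use WHERE for row-level filtering

Corrected query:
SELECT id, title, rating FROM movies WHERE rating > 5.0

Result:
id | title        | rating
---+--------------+-------
1  | Blade Runner | 5.1   
4  | Inside Out   | 5.1   
5  | Up           | 7     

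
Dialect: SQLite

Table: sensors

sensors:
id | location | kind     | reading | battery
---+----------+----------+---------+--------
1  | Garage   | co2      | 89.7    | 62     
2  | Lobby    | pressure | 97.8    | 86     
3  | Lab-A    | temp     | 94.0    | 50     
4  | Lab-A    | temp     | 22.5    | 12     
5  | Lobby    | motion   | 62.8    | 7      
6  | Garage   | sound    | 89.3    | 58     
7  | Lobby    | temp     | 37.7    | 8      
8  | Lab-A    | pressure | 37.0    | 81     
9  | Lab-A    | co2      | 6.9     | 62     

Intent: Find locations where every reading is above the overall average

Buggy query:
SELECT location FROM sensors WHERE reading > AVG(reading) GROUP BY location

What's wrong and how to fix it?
Bug: WHERE evaluates per row before aggregation, so AVG() is unavailable

Fix: Compute the overall average in a scalar subquery and compare each group's MIN against it in HAVING

Corrected query:
SELECT location FROM sensors GROUP BY location HAVING MIN(reading) > (SELECT AVG(reading) FROM sensors)

Result:
location
--------
Garage  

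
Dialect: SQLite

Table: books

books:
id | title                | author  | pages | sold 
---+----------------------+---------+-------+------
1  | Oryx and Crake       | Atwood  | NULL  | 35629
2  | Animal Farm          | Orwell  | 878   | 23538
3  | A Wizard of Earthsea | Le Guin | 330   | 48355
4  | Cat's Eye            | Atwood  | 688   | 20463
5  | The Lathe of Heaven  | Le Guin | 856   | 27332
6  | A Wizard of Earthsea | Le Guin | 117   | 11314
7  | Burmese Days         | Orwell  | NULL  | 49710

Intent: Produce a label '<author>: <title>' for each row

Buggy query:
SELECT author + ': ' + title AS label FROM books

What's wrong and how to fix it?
Bug: '+' is numeric addition; on text columns SQLite converts them to 0 instead of concatenating

Fix: Use the || operator for string concatenation

Corrected query:
SELECT author || ': ' || title AS label FROM books

Result:
label                        
-----------------------------
Atwood: Oryx and Crake       
Orwell: Animal Farm          
Le Guin: A Wizard of Earthsea
Atwood: Cat's Eye            
Le Guin: The Lathe of Heaven 
Le Guin: A Wizard of Earthsea
Orwell: Burmese Days         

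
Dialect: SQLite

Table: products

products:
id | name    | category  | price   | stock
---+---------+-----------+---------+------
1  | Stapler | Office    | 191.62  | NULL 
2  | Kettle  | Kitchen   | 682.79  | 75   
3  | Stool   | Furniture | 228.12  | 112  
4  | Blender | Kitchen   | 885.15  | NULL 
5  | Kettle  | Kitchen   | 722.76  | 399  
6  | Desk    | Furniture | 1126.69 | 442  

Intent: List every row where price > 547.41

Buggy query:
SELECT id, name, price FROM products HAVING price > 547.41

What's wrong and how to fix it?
Bug: HAVING filters the output of aggregation, but this query has no GROUP BY and no aggregate functions, so SQLite rejects it (HAVING clause on a non-aggregate query); the condition here is per row

Fix: Replace HAVING with WHERE since the condition applies to individual rows

Corrected query:
SELECT id, name, price FROM products WHERE price > 547.41

Result:
id | name    | price  
---+---------+--------
2  | Kettle  | 682.79 
4  | Blender | 885.15 
5  | Kettle  | 722.76 
6  | Desk    | 1126.69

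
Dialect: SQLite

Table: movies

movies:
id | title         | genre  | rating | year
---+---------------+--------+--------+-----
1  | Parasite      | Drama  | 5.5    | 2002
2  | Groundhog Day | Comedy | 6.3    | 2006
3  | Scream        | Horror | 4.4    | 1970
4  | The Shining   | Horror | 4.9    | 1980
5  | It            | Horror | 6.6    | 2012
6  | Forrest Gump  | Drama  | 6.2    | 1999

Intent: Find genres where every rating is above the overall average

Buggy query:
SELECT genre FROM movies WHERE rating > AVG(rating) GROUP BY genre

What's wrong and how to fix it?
Bug: WHERE evaluates per row before aggregation, so AVG() is unavailable

Fix: Compute the overall average in a scalar subquery and compare each group's MIN against it in HAVING

Corrected query:
SELECT genre FROM movies GROUP BY genre HAVING MIN(rating) > (SELECT AVG(rating) FROM movies)

Result:
genre 
------
Comedy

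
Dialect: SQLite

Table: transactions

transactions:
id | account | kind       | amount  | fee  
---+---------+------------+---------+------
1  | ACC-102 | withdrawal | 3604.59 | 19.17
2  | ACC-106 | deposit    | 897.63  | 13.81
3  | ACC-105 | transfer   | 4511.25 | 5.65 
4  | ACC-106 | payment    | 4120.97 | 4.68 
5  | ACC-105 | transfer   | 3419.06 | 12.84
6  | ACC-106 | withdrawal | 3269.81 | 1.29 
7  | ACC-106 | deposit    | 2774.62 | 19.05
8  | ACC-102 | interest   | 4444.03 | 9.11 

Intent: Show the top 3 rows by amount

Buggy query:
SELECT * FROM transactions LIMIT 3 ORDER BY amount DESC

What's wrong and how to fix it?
Bug: ORDER BY cannot follow LIMIT; LIMIT is the final clause

Fix: Sort with ORDER BY, then apply LIMIT

Corrected query:
SELECT * FROM transactions ORDER BY amount DESC LIMIT 3

Result:
id | account | kind     | amount  | fee 
---+---------+----------+---------+-----
3  | ACC-105 | transfer | 4511.25 | 5.65
8  | ACC-102 | interest | 4444.03 | 9.11
4  | ACC-106 | payment  | 4120.97 | 4.68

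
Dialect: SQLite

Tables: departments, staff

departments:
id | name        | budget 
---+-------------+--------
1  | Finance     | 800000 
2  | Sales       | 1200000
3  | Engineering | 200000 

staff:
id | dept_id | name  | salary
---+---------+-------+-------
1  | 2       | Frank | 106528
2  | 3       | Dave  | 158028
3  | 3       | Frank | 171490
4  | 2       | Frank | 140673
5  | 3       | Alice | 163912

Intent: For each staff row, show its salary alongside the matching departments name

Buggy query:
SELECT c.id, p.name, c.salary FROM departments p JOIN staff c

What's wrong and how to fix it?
Bug: Missing join condition: each staff row is matched to all departments rows instead of just its own

Fix: Specify the join condition linking the foreign key to the parent id

Corrected query:
SELECT c.id, p.name, c.salary FROM departments p JOIN staff c ON c.dept_id = p.id

Result:
id | name        | salary
---+-------------+-------
1  | Sales       | 106528
2  | Engineering | 158028
3  | Engineering | 171490
4  | Sales       | 140673
5  | Engineering | 163912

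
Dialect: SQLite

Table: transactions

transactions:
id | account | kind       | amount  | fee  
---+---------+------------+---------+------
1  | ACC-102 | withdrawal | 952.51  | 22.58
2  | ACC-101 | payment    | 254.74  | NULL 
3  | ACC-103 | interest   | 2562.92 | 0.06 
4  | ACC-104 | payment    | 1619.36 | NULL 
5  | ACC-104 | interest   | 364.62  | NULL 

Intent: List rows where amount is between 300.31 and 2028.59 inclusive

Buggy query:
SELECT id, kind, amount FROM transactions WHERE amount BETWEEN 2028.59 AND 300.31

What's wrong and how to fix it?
Bug: The bounds are reversed; BETWEEN a AND b requires a <= b to match anything

Fix: Swap the bounds so the smaller value comes first

Corrected query:
SELECT id, kind, amount FROM transactions WHERE amount BETWEEN 300.31 AND 2028.59

Result:
id | kind       | amount 
---+------------+--------
1  | withdrawal | 952.51 
4  | payment    | 1619.36
5  | interest   | 364.62 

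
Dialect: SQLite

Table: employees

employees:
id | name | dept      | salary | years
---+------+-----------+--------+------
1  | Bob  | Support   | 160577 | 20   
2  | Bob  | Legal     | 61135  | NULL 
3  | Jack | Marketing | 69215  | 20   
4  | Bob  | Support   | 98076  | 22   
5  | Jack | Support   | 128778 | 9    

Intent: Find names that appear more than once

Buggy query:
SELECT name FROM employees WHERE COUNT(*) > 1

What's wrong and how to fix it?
Bug: WHERE can't reference COUNT(*); aggregates are computed after WHERE

Fix: GROUP BY name, then filter groups with HAVING COUNT(*) > 1

Corrected query:
SELECT name FROM employees GROUP BY name HAVING COUNT(*) > 1

Result:
name
----
Bob 
Jack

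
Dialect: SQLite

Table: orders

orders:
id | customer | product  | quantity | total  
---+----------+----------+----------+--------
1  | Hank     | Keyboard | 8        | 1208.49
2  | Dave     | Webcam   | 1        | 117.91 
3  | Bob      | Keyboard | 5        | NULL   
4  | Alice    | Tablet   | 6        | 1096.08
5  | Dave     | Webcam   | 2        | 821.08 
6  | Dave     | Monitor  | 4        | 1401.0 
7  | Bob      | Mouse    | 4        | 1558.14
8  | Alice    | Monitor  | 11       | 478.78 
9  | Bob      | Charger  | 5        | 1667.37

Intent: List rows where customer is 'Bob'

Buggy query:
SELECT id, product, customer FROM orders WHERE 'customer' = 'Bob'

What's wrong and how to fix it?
Bug: Single quotes denote string literals in SQL; the column name is being compared as a constant string

Fix: Reference the column as customer without single quotes

Corrected query:
SELECT id, product, customer FROM orders WHERE customer = 'Bob'

Result:
id | product  | customer
---+----------+---------
3  | Keyboard | Bob     
7  | Mouse    | Bob     
9  | Charger  | Bob     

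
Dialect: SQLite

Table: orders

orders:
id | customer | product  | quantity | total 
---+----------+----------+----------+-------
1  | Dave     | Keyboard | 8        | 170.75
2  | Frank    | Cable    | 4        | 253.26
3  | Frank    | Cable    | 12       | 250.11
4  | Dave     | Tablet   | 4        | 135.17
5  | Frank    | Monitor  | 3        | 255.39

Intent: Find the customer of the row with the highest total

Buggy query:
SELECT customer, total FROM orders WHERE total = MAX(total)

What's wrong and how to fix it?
Bug: WHERE is evaluated per row; an aggregate over the whole table isn't defined there

Fix: Use a subquery: WHERE total = (SELECT MAX(total) FROM orders)

Corrected query:
SELECT customer, total FROM orders WHERE total = (SELECT MAX(total) FROM orders)

Result:
customer | total 
---------+-------
Frank    | 255.39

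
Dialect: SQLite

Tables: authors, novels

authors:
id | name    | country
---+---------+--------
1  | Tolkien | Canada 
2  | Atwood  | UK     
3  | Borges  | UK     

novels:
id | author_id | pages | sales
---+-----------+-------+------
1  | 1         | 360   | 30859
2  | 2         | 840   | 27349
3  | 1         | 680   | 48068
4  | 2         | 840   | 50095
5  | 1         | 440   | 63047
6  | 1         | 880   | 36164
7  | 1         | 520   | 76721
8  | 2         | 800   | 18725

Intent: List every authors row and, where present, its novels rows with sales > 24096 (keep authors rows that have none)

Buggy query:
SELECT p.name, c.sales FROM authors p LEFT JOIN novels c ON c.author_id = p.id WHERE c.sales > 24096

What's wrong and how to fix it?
Bug: Filtering c.sales in WHERE discards the NULL rows produced by LEFT JOIN, turning it into an inner join

Fix: Move the right-table condition into the ON clause so unmatched parents are kept

Corrected query:
SELECT p.name, c.sales FROM authors p LEFT JOIN novels c ON c.author_id = p.id AND c.sales > 24096

Result:
name    | sales
--------+------
Tolkien | 30859
Tolkien | 36164
Tolkien | 48068
Tolkien | 63047
Tolkien | 76721
Atwood  | 27349
Atwood  | 50095
Borges  | NULL 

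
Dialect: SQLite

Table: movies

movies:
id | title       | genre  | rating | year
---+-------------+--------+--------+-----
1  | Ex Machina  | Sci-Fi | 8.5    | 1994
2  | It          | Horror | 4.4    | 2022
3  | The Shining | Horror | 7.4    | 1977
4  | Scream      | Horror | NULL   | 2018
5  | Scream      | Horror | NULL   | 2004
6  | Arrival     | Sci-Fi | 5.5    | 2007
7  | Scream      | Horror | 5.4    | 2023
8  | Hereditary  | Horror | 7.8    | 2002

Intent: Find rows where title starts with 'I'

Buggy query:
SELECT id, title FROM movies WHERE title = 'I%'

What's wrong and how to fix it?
Bug: '=' compares the literal string including the % character; pattern matching needs LIKE

Fix: Use LIKE for wildcard pattern matching

Corrected query:
SELECT id, title FROM movies WHERE title LIKE 'I%'

Result:
id | title
---+------
2  | It   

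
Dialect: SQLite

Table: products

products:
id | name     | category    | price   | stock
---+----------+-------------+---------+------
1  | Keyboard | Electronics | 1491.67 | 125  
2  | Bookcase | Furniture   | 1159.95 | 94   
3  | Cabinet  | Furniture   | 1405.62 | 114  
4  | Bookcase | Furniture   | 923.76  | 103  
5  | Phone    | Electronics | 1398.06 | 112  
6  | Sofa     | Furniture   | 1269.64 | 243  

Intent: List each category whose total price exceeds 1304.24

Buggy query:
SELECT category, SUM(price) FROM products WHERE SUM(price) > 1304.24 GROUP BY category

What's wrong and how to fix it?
Bug: SUM(price) is an aggregate, but WHERE filters rows before aggregation

Fix: Use HAVING (which filters groups after aggregation) instead of WHERE

Corrected query:
SELECT category, SUM(price) FROM products GROUP BY category HAVING SUM(price) > 1304.24

Result:
category    | SUM(price)
------------+-----------
Electronics | 2889.73   
Furniture   | 4758.97   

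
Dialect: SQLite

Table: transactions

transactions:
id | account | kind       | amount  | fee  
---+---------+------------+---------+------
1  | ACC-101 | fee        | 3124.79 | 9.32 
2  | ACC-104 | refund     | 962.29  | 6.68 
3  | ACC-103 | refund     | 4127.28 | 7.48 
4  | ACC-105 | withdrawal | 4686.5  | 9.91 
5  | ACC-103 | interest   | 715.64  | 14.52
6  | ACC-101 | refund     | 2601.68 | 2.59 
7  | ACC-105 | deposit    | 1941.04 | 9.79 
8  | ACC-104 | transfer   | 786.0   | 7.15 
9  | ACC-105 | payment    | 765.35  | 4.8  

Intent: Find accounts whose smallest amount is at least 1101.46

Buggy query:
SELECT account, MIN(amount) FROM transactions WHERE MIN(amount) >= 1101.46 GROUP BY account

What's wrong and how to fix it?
Bug: MIN() in WHERE is a misuse of aggregate

Fix: Replace WHERE with HAVING after the GROUP BY

Corrected query:
SELECT account, MIN(amount) FROM transactions GROUP BY account HAVING MIN(amount) >= 1101.46

Result:
account | MIN(amount)
--------+------------
ACC-101 | 2601.68    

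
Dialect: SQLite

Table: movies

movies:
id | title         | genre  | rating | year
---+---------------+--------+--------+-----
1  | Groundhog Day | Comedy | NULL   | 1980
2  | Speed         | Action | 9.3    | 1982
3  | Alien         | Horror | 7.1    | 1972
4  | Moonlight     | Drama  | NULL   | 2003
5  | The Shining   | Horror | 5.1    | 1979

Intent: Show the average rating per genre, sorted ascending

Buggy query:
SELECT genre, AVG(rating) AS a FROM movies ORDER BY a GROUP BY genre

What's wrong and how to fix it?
Bug: GROUP BY must precede ORDER BY

Fix: Reorder: SELECT … FROM … GROUP BY … ORDER BY …

Corrected query:
SELECT genre, AVG(rating) AS a FROM movies GROUP BY genre ORDER BY a

Result:
genre  | a   
-------+-----
Comedy | NULL
Drama  | NULL
Horror | 6.1 
Action | 9.3 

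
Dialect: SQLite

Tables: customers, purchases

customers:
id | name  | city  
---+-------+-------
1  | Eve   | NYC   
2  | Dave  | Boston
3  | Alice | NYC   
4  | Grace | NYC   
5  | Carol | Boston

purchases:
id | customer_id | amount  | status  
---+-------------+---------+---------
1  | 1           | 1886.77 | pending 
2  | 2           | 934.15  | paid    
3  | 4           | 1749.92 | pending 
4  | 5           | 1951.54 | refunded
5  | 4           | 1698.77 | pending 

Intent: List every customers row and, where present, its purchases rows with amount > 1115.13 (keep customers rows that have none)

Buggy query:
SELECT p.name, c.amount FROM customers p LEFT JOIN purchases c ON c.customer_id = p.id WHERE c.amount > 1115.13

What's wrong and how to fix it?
Bug: A WHERE condition on the right-hand table after LEFT JOIN drops unmatched parents

Fix: Move the right-table condition into the ON clause so unmatched parents are kept

Corrected query:
SELECT p.name, c.amount FROM customers p LEFT JOIN purchases c ON c.customer_id = p.id AND c.amount > 1115.13

Result:
name  | amount 
------+--------
Eve   | 1886.77
Dave  | NULL   
Alice | NULL   
Grace | 1698.77
Grace | 1749.92
Carol | 1951.54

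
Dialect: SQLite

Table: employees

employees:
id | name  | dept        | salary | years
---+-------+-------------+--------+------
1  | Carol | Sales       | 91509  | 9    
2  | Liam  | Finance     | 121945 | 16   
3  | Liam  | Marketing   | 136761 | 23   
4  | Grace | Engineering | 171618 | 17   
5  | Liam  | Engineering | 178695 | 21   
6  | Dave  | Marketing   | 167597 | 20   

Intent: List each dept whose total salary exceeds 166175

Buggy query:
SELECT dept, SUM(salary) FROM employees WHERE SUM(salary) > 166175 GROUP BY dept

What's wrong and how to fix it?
Bug: SUM(salary) is an aggregate, but WHERE filters rows before aggregation

Fix: Use HAVING (which filters groups after aggregation) instead of WHERE

Corrected query:
SELECT dept, SUM(salary) FROM employees GROUP BY dept HAVING SUM(salary) > 166175

Result:
dept        | SUM(salary)
------------+------------
Engineering | 350313     
Marketing   | 304358     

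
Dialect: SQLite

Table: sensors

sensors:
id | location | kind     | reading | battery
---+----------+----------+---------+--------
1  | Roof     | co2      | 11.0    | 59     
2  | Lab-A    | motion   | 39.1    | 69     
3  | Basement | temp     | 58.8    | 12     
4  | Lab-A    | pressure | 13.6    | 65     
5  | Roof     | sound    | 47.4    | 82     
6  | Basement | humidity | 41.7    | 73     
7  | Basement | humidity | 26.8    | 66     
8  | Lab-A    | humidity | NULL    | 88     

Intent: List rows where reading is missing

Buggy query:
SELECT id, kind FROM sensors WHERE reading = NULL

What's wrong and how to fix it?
Bug: '= NULL' is always unknown in SQL three-valued logic, so no rows match

Fix: Use IS NULL to test for NULL

Corrected query:
SELECT id, kind FROM sensors WHERE reading IS NULL

Result:
id | kind    
---+---------
8  | humidity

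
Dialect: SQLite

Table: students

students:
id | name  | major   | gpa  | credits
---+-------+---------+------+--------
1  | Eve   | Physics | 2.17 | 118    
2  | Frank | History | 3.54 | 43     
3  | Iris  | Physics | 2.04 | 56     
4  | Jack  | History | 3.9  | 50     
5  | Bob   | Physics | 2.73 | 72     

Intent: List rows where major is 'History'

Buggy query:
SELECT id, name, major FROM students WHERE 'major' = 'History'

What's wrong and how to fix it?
Bug: 'major' in single quotes is a string literal, not the column; the comparison is literal-vs-literal and never true

Fix: Remove the quotes around the column name (or use double quotes for an identifier)

Corrected query:
SELECT id, name, major FROM students WHERE major = 'History'

Result:
id | name  | major  
---+-------+--------
2  | Frank | History
4  | Jack  | History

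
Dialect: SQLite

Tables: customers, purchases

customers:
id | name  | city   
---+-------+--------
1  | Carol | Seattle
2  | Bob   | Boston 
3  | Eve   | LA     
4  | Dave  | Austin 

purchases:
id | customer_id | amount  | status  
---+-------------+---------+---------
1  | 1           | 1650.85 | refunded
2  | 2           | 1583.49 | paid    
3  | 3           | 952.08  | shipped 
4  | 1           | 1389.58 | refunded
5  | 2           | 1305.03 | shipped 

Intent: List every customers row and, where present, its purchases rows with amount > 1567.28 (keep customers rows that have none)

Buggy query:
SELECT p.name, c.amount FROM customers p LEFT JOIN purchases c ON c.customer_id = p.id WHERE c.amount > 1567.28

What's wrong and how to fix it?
Bug: A WHERE condition on the right-hand table after LEFT JOIN drops unmatched parents

Fix: Put 'c.amount > 1567.28' in the JOIN's ON clause instead of WHERE

Corrected query:
SELECT p.name, c.amount FROM customers p LEFT JOIN purchases c ON c.customer_id = p.id AND c.amount > 1567.28

Result:
name  | amount 
------+--------
Carol | 1650.85
Bob   | 1583.49
Eve   | NULL   
Dave  | NULL   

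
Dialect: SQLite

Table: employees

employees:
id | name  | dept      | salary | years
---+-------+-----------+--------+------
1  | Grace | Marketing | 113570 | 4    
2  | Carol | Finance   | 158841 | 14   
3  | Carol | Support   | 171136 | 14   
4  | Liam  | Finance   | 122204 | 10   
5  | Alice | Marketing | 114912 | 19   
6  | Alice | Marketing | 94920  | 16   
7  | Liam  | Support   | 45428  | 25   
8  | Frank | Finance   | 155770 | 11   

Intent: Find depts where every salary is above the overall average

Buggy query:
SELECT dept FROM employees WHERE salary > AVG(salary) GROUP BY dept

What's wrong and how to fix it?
Bug: WHERE evaluates per row before aggregation, so AVG() is unavailable

Fix: Use a subquery for AVG and a HAVING MIN(...) filter so the condition holds for every row in the group

Corrected query:
SELECT dept FROM employees GROUP BY dept HAVING MIN(salary) > (SELECT AVG(salary) FROM employees)

Result:
dept   
-------
Finance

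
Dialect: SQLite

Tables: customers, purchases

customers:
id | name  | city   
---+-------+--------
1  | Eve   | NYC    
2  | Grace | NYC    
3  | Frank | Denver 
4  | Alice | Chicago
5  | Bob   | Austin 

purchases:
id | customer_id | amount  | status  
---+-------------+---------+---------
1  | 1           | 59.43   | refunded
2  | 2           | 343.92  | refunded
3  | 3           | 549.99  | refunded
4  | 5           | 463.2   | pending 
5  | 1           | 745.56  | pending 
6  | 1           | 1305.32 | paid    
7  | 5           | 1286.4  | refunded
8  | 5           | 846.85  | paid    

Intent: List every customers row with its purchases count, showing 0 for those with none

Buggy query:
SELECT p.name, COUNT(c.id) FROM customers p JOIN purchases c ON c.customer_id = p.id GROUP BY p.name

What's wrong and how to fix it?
Bug: INNER JOIN drops customers rows that have no matching purchases rows

Fix: Use LEFT JOIN so parents without children still appear (COUNT(c.id) gives 0)

Corrected query:
SELECT p.name, COUNT(c.id) FROM customers p LEFT JOIN purchases c ON c.customer_id = p.id GROUP BY p.name

Result:
name  | COUNT(c.id)
------+------------
Alice | 0          
Bob   | 3          
Eve   | 3          
Frank | 1          
Grace | 1          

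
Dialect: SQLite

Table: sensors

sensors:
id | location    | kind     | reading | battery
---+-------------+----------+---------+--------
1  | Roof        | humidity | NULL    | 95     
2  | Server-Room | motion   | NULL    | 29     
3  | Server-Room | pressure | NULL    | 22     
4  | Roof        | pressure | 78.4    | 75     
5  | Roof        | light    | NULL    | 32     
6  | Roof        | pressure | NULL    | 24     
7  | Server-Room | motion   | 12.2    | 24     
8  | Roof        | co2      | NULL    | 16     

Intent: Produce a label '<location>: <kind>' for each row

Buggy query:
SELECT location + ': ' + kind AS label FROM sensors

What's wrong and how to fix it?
Bug: SQLite uses || for string concatenation; + coerces text to numbers (yielding 0)

Fix: Use the || operator for string concatenation

Corrected query:
SELECT location || ': ' || kind AS label FROM sensors

Result:
label                
---------------------
Roof: humidity       
Server-Room: motion  
Server-Room: pressure
Roof: pressure       
Roof: light          
Roof: pressure       
Server-Room: motion  
Roof: co2            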